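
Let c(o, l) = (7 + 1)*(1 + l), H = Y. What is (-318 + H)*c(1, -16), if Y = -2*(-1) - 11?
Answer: 39240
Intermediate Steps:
Y = -9 (Y = 2 - 11 = -9)
H = -9
c(o, l) = 8 + 8*l (c(o, l) = 8*(1 + l) = 8 + 8*l)
(-318 + H)*c(1, -16) = (-318 - 9)*(8 + 8*(-16)) = -327*(8 - 128) = -327*(-120) = 39240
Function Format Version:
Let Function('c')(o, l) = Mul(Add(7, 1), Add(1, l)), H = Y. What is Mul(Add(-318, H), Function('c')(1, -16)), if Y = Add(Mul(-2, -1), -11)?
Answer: 39240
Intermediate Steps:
Y = -9 (Y = Add(2, -11) = -9)
H = -9
Function('c')(o, l) = Add(8, Mul(8, l)) (Function('c')(o, l) = Mul(8, Add(1, l)) = Add(8, Mul(8, l)))
Mul(Add(-318, H), Function('c')(1, -16)) = Mul(Add(-318, -9), Add(8, Mul(8, -16))) = Mul(-327, Add(8, -128)) = Mul(-327, -120) = 39240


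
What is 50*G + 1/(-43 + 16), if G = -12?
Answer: -16201/27 ≈ -600.04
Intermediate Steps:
50*G + 1/(-43 + 16) = 50*(-12) + 1/(-43 + 16) = -600 + 1/(-27) = -600 - 1/27 = -16201/27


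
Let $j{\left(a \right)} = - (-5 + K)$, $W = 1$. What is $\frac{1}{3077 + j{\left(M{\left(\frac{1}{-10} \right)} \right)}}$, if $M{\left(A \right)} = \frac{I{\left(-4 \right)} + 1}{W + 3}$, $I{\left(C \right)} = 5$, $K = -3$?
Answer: $\frac{1}{3085} \approx 0.00032415$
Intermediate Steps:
$M{\left(A \right)} = \frac{3}{2}$ ($M{\left(A \right)} = \frac{5 + 1}{1 + 3} = \frac{6}{4} = 6 \cdot \frac{1}{4} = \frac{3}{2}$)
$j{\left(a \right)} = 8$ ($j{\left(a \right)} = - (-5 - 3) = \left(-1\right) \left(-8\right) = 8$)
$\frac{1}{3077 + j{\left(M{\left(\frac{1}{-10} \right)} \right)}} = \frac{1}{3077 + 8} = \frac{1}{3085}$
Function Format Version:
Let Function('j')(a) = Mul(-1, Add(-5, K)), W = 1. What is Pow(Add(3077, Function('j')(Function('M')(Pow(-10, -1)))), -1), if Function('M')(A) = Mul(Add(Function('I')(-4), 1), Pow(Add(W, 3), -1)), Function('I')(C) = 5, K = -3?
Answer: Rational(1, 3085) ≈ 0.00032415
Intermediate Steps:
Function('M')(A) = Rational(3, 2) (Function('M')(A) = Mul(Add(5, 1), Pow(Add(1, 3), -1)) = Mul(6, Pow(4, -1)) = Mul(6, Rational(1, 4)) = Rational(3, 2))
Function('j')(a) = 8 (Function('j')(a) = Mul(-1, Add(-5, -3)) = Mul(-1, -8) = 8)
Pow(Add(3077, Function('j')(Function('M')(Pow(-10, -1)))), -1) = Pow(Add(3077, 8), -1) = Pow(3085, -1) = Rational(1, 3085)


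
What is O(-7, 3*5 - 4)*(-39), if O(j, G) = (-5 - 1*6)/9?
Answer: 143/3 ≈ 47.667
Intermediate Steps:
O(j, G) = -11/9 (O(j, G) = (-5 - 6)*(⅑) = -11*⅑ = -11/9)
O(-7, 3*5 - 4)*(-39) = -11/9*(-39) = 143/3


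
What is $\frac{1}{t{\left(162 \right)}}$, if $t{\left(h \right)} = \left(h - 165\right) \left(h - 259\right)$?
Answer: $\frac{1}{291} \approx 0.0034364$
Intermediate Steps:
$t{\left(h \right)} = \left(-259 + h\right) \left(-165 + h\right)$ ($t{\left(h \right)} = \left(-165 + h\right) \left(-259 + h\right) = \left(-259 + h\right) \left(-165 + h\right)$)
$\frac{1}{t{\left(162 \right)}} = \frac{1}{42735 + 162^{2} - 68688} = \frac{1}{42735 + 26244 - 68688} = \frac{1}{291}$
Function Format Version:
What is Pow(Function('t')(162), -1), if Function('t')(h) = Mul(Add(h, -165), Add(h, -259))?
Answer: Rational(1, 291) ≈ 0.0034364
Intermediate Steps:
Function('t')(h) = Mul(Add(-259, h), Add(-165, h)) (Function('t')(h) = Mul(Add(-165, h), Add(-259, h)) = Mul(Add(-259, h), Add(-165, h)))
Pow(Function('t')(162), -1) = Pow(Add(42735, Pow(162, 2), Mul(-424, 162)), -1) = Pow(Add(42735, 26244, -68688), -1) = Pow(291, -1) = Rational(1, 291)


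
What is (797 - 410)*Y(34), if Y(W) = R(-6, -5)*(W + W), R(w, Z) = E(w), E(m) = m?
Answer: -157896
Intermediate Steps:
R(w, Z) = w
Y(W) = -12*W (Y(W) = -6*(W + W) = -12*W)
(797 - 410)*Y(34) = (797 - 410)*(-12*34) = 387*(-408) = -157896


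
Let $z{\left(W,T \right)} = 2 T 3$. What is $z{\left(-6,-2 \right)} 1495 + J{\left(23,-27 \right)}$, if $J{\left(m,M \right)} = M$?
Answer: $-17967$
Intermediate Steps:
$z{\left(W,T \right)} = 6 T$
$z{\left(-6,-2 \right)} 1495 + J{\left(23,-27 \right)} = 6 \left(-2\right) 1495 - 27 = \left(-12\right) 1495 - 27 = -17940 - 27 = -17967$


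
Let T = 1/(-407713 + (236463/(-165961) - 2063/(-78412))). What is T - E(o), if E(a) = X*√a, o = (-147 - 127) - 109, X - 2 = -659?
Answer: -13013333932/5305723616576729 + 657*I*√383 ≈ -2.4527e-6 + 12858.0*I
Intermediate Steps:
X = -657 (X = 2 - 659 = -657)
o = -383 (o = -274 - 109 = -383)
E(a) = -657*√a
T = -13013333932/5305723616576729 (T = 1/(-407713 + (236463*(-1/165961) - 2063*(-1/78412))) = 1/(-407713 + (-236463/165961 + 2063/78412)) = 1/(-407713 - 18199159213/13013333932) = 1/(-5305723616576729/13013333932) = -13013333932/5305723616576729 ≈ -2.4527e-6)
T - E(o) = -13013333932/5305723616576729 - (-657)*√(-383) = -13013333932/5305723616576729 - (-657)*I*√383 = -13013333932/5305723616576729 + 657*I*√383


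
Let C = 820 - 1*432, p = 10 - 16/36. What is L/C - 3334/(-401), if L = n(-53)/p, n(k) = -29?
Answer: 111144251/13380568 ≈ 8.3064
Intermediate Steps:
p = 86/9 (p = 10 - 16*1/36 = 10 - 4/9 = 86/9 ≈ 9.5556)
C = 388 (C = 820 - 432 = 388)
L = -261/86 (L = -29/86/9 = -29*9/86 = -261/86 ≈ -3.0349)
L/C - 3334/(-401) = -261/86/388 - 3334/(-401) = -261/86*1/388 - 3334*(-1/401) = -261/33368 + 3334/401 = 111144251/13380568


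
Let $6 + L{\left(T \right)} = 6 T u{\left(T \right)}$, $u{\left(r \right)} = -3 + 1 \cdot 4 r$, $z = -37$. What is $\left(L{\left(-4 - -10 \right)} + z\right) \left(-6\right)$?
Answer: $-4278$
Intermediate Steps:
$u{\left(r \right)} = -3 + 4 r$
$L{\left(T \right)} = -6 + 6 T \left(-3 + 4 T\right)$
$\left(L{\left(-4 - -10 \right)} + z\right) \left(-6\right) = \left(\left(-6 + 6 \left(-4 - -10\right) \left(-3 + 4 \left(-4 - -10\right)\right)\right) - 37\right) \left(-6\right) = \left(\left(-6 + 6 \left(-4 + 10\right) \left(-3 + 4 \left(-4 + 10\right)\right)\right) - 37\right) \left(-6\right) = \left(\left(-6 + 6 \cdot 6 \left(-3 + 4 \cdot 6\right)\right) - 37\right) \left(-6\right) = \left(\left(-6 + 6 \cdot 6 \left(-3 + 24\right)\right) - 37\right) \left(-6\right) = \left(\left(-6 + 6 \cdot 6 \cdot 21\right) - 37\right) \left(-6\right) = \left(\left(-6 + 756\right) - 37\right) \left(-6\right) = \left(750 - 37\right) \left(-6\right) = 713 \left(-6\right) = -4278$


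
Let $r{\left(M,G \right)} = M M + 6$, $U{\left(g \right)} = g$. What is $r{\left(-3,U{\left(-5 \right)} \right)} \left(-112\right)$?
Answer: $-1680$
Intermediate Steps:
$r{\left(M,G \right)} = 6 + M^{2}$ ($r{\left(M,G \right)} = M^{2} + 6 = 6 + M^{2}$)
$r{\left(-3,U{\left(-5 \right)} \right)} \left(-112\right) = \left(6 + \left(-3\right)^{2}\right) \left(-112\right) = \left(6 + 9\right) \left(-112\right) = 15 \left(-112\right) = -1680$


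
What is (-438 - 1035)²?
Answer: 2169729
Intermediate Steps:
(-438 - 1035)² = (-1473)² = 2169729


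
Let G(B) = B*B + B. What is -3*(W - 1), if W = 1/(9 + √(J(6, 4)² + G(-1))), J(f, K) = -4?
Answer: 36/13 ≈ 2.7692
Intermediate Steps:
G(B) = B + B² (G(B) = B² + B = B + B²)
W = 1/13 (W = 1/(9 + √((-4)² - (1 - 1))) = 1/(9 + √(16 - 1*0)) = 1/(9 + √(16 + 0)) = 1/(9 + √16) = 1/(9 + 4) = 1/13 ≈ 0.076923)
-3*(W - 1) = -3*(1/13 - 1) = -3*(-12/13) = 36/13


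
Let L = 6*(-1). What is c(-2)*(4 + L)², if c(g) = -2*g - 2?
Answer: 8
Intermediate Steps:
L = -6
c(g) = -2 - 2*g
c(-2)*(4 + L)² = (-2 - 2*(-2))*(4 - 6)² = (-2 + 4)*(-2)² = 2*4 = 8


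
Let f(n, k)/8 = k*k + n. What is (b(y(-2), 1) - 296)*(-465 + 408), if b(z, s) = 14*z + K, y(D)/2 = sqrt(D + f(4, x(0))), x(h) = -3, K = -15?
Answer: 17727 - 1596*sqrt(102) ≈ 1608.2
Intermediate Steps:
f(n, k) = 8*n + 8*k**2 (f(n, k) = 8*(k*k + n) = 8*(k**2 + n) = 8*(n + k**2) = 8*n + 8*k**2)
y(D) = 2*sqrt(104 + D) (y(D) = 2*sqrt(D + (8*4 + 8*(-3)**2)) = 2*sqrt(D + (32 + 8*9)) = 2*sqrt(D + (32 + 72)) = 2*sqrt(D + 104) = 2*sqrt(104 + D))
b(z, s) = -15 + 14*z (b(z, s) = 14*z - 15 = -15 + 14*z)
(b(y(-2), 1) - 296)*(-465 + 408) = ((-15 + 14*(2*sqrt(104 - 2))) - 296)*(-465 + 408) = ((-15 + 14*(2*sqrt(102))) - 296)*(-57) = ((-15 + 28*sqrt(102)) - 296)*(-57) = (-311 + 28*sqrt(102))*(-57) = 17727 - 1596*sqrt(102)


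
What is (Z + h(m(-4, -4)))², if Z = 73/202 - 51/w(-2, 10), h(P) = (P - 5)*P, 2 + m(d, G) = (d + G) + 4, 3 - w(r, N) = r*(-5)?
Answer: 10844514769/1999396 ≈ 5423.9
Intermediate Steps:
w(r, N) = 3 + 5*r (w(r, N) = 3 - r*(-5) = 3 - (-5)*r = 3 + 5*r)
m(d, G) = 2 + G + d (m(d, G) = -2 + ((d + G) + 4) = -2 + ((G + d) + 4) = -2 + (4 + G + d) = 2 + G + d)
h(P) = P*(-5 + P) (h(P) = (-5 + P)*P = P*(-5 + P))
Z = 10813/1414 (Z = 73/202 - 51/(3 + 5*(-2)) = 73*(1/202) - 51/(3 - 10) = 73/202 - 51/(-7) = 73/202 - 51*(-⅐) = 73/202 + 51/7 = 10813/1414 ≈ 7.6471)
(Z + h(m(-4, -4)))² = (10813/1414 + (2 - 4 - 4)*(-5 + (2 - 4 - 4)))² = (10813/1414 - 6*(-5 - 6))² = (10813/1414 - 6*(-11))² = (10813/1414 + 66)² = (104137/1414)² = 10844514769/1999396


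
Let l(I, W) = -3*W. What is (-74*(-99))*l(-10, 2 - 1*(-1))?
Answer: -65934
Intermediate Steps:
(-74*(-99))*l(-10, 2 - 1*(-1)) = (-74*(-99))*(-3*(2 - 1*(-1))) = 7326*(-3*(2 + 1)) = 7326*(-3*3) = 7326*(-9) = -65934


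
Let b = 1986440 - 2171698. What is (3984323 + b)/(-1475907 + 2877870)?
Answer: 1266355/467321 ≈ 2.7098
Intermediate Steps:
b = -185258
(3984323 + b)/(-1475907 + 2877870) = (3984323 - 185258)/(-1475907 + 2877870) = 3799065/1401963 = 3799065*(1/1401963) = 1266355/467321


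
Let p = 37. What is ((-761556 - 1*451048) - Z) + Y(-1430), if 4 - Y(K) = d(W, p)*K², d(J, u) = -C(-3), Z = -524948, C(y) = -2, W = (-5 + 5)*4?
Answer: -4777452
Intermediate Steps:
W = 0 (W = 0*4 = 0)
d(J, u) = 2 (d(J, u) = -1*(-2) = 2)
Y(K) = 4 - 2*K²
((-761556 - 1*451048) - Z) + Y(-1430) = ((-761556 - 1*451048) - 1*(-524948)) + (4 - 2*(-1430)²) = ((-761556 - 451048) + 524948) + (4 - 2*2044900) = (-1212604 + 524948) + (4 - 4089800) = -687656 - 4089796 = -4777452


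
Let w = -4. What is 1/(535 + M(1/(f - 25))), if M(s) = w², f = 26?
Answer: 1/551 ≈ 0.0018149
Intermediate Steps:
M(s) = 16 (M(s) = (-4)² = 16)
1/(535 + M(1/(f - 25))) = 1/(535 + 16) = 1/551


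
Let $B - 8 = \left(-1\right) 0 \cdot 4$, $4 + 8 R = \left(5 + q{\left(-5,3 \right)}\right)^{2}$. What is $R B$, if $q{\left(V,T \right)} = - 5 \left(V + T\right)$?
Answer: $221$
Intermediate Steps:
$q{\left(V,T \right)} = - 5 T - 5 V$ ($q{\left(V,T \right)} = - 5 \left(T + V\right) = - 5 T - 5 V$)
$R = \frac{221}{8}$ ($R = - \frac{1}{2} + \frac{\left(5 - -10\right)^{2}}{8} = - \frac{1}{2} + \frac{\left(5 + \left(-15 + 25\right)\right)^{2}}{8} = - \frac{1}{2} + \frac{\left(5 + 10\right)^{2}}{8} = - \frac{1}{2} + \frac{15^{2}}{8} = - \frac{1}{2} + \frac{1}{8} \cdot 225 = - \frac{1}{2} + \frac{225}{8} = \frac{221}{8} \approx 27.625$)
$B = 8$ ($B = 8 + \left(-1\right) 0 \cdot 4 = 8 + 0 \cdot 4 = 8 + 0 = 8$)
$R B = \frac{221}{8} \cdot 8 = 221$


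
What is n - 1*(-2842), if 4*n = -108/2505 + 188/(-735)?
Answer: 348832118/122745 ≈ 2841.9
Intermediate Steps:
n = -9172/122745 (n = (-108/2505 + 188/(-735))/4 = (-108*1/2505 + 188*(-1/735))/4 = (-36/835 - 188/735)/4 = (¼)*(-36688/122745) = -9172/122745 ≈ -0.074724)
n - 1*(-2842) = -9172/122745 - 1*(-2842) = -9172/122745 + 2842 = 348832118/122745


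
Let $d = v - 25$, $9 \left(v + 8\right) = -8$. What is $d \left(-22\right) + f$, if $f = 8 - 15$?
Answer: $\frac{6647}{9} \approx 738.56$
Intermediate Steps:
$v = - \frac{80}{9}$ ($v = -8 + \frac{1}{9} \left(-8\right) = -8 - \frac{8}{9} = - \frac{80}{9} \approx -8.8889$)
$d = - \frac{305}{9}$ ($d = - \frac{80}{9} - 25 = - \frac{305}{9} \approx -33.889$)
$f = -7$ ($f = 8 - 15 = -7$)
$d \left(-22\right) + f = \left(- \frac{305}{9}\right) \left(-22\right) - 7 = \frac{6710}{9} - 7 = \frac{6647}{9}$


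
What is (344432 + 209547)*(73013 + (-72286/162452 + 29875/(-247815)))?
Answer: 9578419702646533945/236812014 ≈ 4.0447e+10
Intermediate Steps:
(344432 + 209547)*(73013 + (-72286/162452 + 29875/(-247815))) = 553979*(73013 + (-72286*1/162452 + 29875*(-1/247815))) = 553979*(73013 + (-36143/81226 - 5975/49563)) = 553979*(73013 - 2276680859/4025804238) = 553979*(293933768148235/4025804238) = 9578419702646533945/236812014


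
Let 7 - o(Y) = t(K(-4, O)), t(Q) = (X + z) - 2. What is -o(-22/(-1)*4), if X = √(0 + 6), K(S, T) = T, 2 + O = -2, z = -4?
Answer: -13 + √6 ≈ -10.551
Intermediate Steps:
O = -4 (O = -2 - 2 = -4)
X = √6 ≈ 2.4495
t(Q) = -6 + √6 (t(Q) = (√6 - 4) - 2 = (-4 + √6) - 2 = -6 + √6)
o(Y) = 13 - √6 (o(Y) = 7 - (-6 + √6) = 7 + (6 - √6) = 13 - √6)
-o(-22/(-1)*4) = -(13 - √6) = -13 + √6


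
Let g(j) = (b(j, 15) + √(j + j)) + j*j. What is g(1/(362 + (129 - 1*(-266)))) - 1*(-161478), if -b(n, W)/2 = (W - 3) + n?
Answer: 92521051733/573049 + √1514/757 ≈ 1.6145e+5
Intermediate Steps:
b(n, W) = 6 - 2*W - 2*n (b(n, W) = -2*((W - 3) + n) = -2*((-3 + W) + n) = -2*(-3 + W + n) = 6 - 2*W - 2*n)
g(j) = -24 + j² - 2*j + √2*√j (g(j) = ((6 - 2*15 - 2*j) + √(j + j)) + j*j = ((6 - 30 - 2*j) + √(2*j)) + j² = ((-24 - 2*j) + √2*√j) + j² = (-24 - 2*j + √2*√j) + j² = -24 + j² - 2*j + √2*√j)
g(1/(362 + (129 - 1*(-266)))) - 1*(-161478) = (-24 + (1/(362 + (129 - 1*(-266))))² - 2/(362 + (129 - 1*(-266))) + √2*√(1/(362 + (129 - 1*(-266))))) - 1*(-161478) = (-24 + (1/(362 + (129 + 266)))² - 2/(362 + (129 + 266)) + √2*√(1/(362 + (129 + 266)))) + 161478 = (-24 + (1/(362 + 395))² - 2/(362 + 395) + √2*√(1/(362 + 395))) + 161478 = (-24 + (1/757)² - 2/757 + √2*√(1/757)) + 161478 = (-24 + (1/757)² - 2*1/757 + √2*√(1/757)) + 161478 = (-24 + 1/573049 - 2/757 + √2*(√757/757)) + 161478 = (-24 + 1/573049 - 2/757 + √1514/757) + 161478 = (-13754689/573049 + √1514/757) + 161478 = 92521051733/573049 + √1514/757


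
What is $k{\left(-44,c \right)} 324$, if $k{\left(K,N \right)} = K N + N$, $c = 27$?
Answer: $-376164$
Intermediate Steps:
$k{\left(K,N \right)} = N + K N$
$k{\left(-44,c \right)} 324 = 27 \left(1 - 44\right) 324 = 27 \left(-43\right) 324 = \left(-1161\right) 324 = -376164$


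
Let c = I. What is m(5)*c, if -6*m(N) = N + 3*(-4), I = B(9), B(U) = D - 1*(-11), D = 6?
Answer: 119/6 ≈ 19.833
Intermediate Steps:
B(U) = 17 (B(U) = 6 - 1*(-11) = 6 + 11 = 17)
I = 17
m(N) = 2 - N/6 (m(N) = -(N + 3*(-4))/6 = -(N - 12)/6 = -(-12 + N)/6 = 2 - N/6)
c = 17
m(5)*c = (2 - 1/6*5)*17 = (2 - 5/6)*17 = (7/6)*17 = 119/6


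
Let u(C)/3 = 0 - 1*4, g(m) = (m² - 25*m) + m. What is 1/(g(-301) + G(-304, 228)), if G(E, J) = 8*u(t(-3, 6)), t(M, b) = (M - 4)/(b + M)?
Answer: 1/97729 ≈ 1.0232e-5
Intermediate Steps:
g(m) = m² - 24*m
t(M, b) = (-4 + M)/(M + b)
u(C) = -12 (u(C) = 3*(0 - 1*4) = 3*(0 - 4) = 3*(-4) = -12)
G(E, J) = -96 (G(E, J) = 8*(-12) = -96)
1/(g(-301) + G(-304, 228)) = 1/(-301*(-24 - 301) - 96) = 1/(-301*(-325) - 96) = 1/(97825 - 96) = 1/97729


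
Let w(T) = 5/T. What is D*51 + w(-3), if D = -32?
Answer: -4901/3 ≈ -1633.7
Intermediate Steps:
D*51 + w(-3) = -32*51 + 5/(-3) = -1632 + 5*(-⅓) = -1632 - 5/3 = -4901/3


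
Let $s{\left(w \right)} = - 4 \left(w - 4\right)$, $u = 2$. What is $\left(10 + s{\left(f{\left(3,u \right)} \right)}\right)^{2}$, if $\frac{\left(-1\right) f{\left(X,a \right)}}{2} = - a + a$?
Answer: $676$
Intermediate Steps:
$f{\left(X,a \right)} = 0$ ($f{\left(X,a \right)} = - 2 \left(- a + a\right) = \left(-2\right) 0 = 0$)
$s{\left(w \right)} = 16 - 4 w$ ($s{\left(w \right)} = - 4 \left(-4 + w\right) = 16 - 4 w$)
$\left(10 + s{\left(f{\left(3,u \right)} \right)}\right)^{2} = \left(10 + \left(16 - 0\right)\right)^{2} = \left(10 + \left(16 + 0\right)\right)^{2} = \left(10 + 16\right)^{2} = 26^{2} = 676$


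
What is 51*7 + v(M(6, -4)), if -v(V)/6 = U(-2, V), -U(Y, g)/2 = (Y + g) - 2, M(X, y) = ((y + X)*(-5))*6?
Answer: -411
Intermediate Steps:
M(X, y) = -30*X - 30*y (M(X, y) = ((X + y)*(-5))*6 = (-5*X - 5*y)*6 = -30*X - 30*y)
U(Y, g) = 4 - 2*Y - 2*g (U(Y, g) = -2*((Y + g) - 2) = -2*(-2 + Y + g) = 4 - 2*Y - 2*g)
v(V) = -48 + 12*V (v(V) = -6*(4 - 2*(-2) - 2*V) = -6*(4 + 4 - 2*V) = -6*(8 - 2*V) = -48 + 12*V)
51*7 + v(M(6, -4)) = 51*7 + (-48 + 12*(-30*6 - 30*(-4))) = 357 + (-48 + 12*(-180 + 120)) = 357 + (-48 + 12*(-60)) = 357 + (-48 - 720) = 357 - 768 = -411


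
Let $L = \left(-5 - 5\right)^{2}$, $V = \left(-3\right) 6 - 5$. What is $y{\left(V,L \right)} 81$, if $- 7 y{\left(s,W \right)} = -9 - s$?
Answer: $-162$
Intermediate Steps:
$V = -23$ ($V = -18 - 5 = -23$)
$L = 100$ ($L = \left(-10\right)^{2} = 100$)
$y{\left(s,W \right)} = \frac{9}{7} + \frac{s}{7}$ ($y{\left(s,W \right)} = - \frac{-9 - s}{7} = \frac{9}{7} + \frac{s}{7}$)
$y{\left(V,L \right)} 81 = \left(\frac{9}{7} + \frac{1}{7} \left(-23\right)\right) 81 = \left(\frac{9}{7} - \frac{23}{7}\right) 81 = \left(-2\right) 81 = -162$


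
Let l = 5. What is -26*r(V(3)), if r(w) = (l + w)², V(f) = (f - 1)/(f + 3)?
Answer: -6656/9 ≈ -739.56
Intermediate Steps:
V(f) = (-1 + f)/(3 + f)
r(w) = (5 + w)²
-26*r(V(3)) = -26*(5 + (-1 + 3)/(3 + 3))² = -26*(5 + 2/6)² = -26*(5 + (⅙)*2)² = -26*(5 + ⅓)² = -26*(16/3)² = -26*256/9 = -6656/9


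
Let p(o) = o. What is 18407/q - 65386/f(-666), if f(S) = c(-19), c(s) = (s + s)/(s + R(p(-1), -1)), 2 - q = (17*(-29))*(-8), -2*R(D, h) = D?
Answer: -1192276072/37449 ≈ -31837.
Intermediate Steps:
R(D, h) = -D/2
q = -3942 (q = 2 - 17*(-29)*(-8) = 2 - (-493)*(-8) = 2 - 1*3944 = 2 - 3944 = -3942)
c(s) = 2*s/(½ + s) (c(s) = (s + s)/(s - ½*(-1)) = (2*s)/(s + ½) = (2*s)/(½ + s) = 2*s/(½ + s))
f(S) = 76/37 (f(S) = 4*(-19)/(1 + 2*(-19)) = 4*(-19)/(1 - 38) = 4*(-19)/(-37) = 4*(-19)*(-1/37) = 76/37)
18407/q - 65386/f(-666) = 18407/(-3942) - 65386/76/37 = 18407*(-1/3942) - 65386*37/76 = -18407/3942 - 1209641/38 = -1192276072/37449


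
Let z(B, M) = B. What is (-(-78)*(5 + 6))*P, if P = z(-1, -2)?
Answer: -858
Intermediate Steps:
P = -1
(-(-78)*(5 + 6))*P = -(-78)*(5 + 6)*(-1) = -(-78)*11*(-1) = -26*(-33)*(-1) = 858*(-1) = -858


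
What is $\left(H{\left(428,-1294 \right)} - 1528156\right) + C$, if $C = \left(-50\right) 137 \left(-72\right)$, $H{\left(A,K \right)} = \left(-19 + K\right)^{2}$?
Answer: $689013$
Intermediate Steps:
$C = 493200$ ($C = \left(-6850\right) \left(-72\right) = 493200$)
$\left(H{\left(428,-1294 \right)} - 1528156\right) + C = \left(\left(-19 - 1294\right)^{2} - 1528156\right) + 493200 = \left(\left(-1313\right)^{2} - 1528156\right) + 493200 = \left(1723969 - 1528156\right) + 493200 = 195813 + 493200 = 689013$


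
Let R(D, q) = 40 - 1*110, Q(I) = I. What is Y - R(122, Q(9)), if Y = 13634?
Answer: 13704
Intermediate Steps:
R(D, q) = -70 (R(D, q) = 40 - 110 = -70)
Y - R(122, Q(9)) = 13634 - 1*(-70) = 13634 + 70 = 13704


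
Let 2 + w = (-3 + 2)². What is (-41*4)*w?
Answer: 164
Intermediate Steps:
w = -1 (w = -2 + (-3 + 2)² = -2 + (-1)² = -2 + 1 = -1)
(-41*4)*w = -41*4*(-1) = -164*(-1) = 164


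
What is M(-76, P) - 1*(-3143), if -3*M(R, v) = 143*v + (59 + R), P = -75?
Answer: 20171/3 ≈ 6723.7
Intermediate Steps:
M(R, v) = -59/3 - 143*v/3 - R/3 (M(R, v) = -(143*v + (59 + R))/3 = -(59 + R + 143*v)/3 = -59/3 - 143*v/3 - R/3)
M(-76, P) - 1*(-3143) = (-59/3 - 143/3*(-75) - ⅓*(-76)) - 1*(-3143) = (-59/3 + 3575 + 76/3) + 3143 = 10742/3 + 3143 = 20171/3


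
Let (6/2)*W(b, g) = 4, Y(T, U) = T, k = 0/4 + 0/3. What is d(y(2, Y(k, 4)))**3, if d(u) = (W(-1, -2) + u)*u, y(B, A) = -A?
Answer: 0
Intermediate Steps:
k = 0 (k = 0*(1/4) + 0*(1/3) = 0 + 0 = 0)
W(b, g) = 4/3 (W(b, g) = (1/3)*4 = 4/3)
d(u) = u*(4/3 + u) (d(u) = (4/3 + u)*u = u*(4/3 + u))
d(y(2, Y(k, 4)))**3 = ((-1*0)*(4 + 3*(-1*0))/3)**3 = ((1/3)*0*(4 + 3*0))**3 = ((1/3)*0*(4 + 0))**3 = ((1/3)*0*4)**3 = 0**3 = 0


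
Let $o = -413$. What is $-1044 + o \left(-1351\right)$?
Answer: $556919$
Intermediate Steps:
$-1044 + o \left(-1351\right) = -1044 - -557963 = -1044 + 557963 = 556919$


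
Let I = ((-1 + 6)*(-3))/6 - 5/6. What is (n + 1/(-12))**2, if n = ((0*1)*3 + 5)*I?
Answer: 4489/16 ≈ 280.56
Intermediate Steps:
I = -10/3 (I = (5*(-3))*(1/6) - 5*1/6 = -15*1/6 - 5/6 = -5/2 - 5/6 = -10/3 ≈ -3.3333)
n = -50/3 (n = ((0*1)*3 + 5)*(-10/3) = (0*3 + 5)*(-10/3) = (0 + 5)*(-10/3) = 5*(-10/3) = -50/3 ≈ -16.667)
(n + 1/(-12))**2 = (-50/3 + 1/(-12))**2 = (-50/3 - 1/12)**2 = (-67/4)**2 = 4489/16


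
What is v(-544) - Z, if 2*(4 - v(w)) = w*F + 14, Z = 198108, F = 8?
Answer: -195935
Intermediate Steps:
v(w) = -3 - 4*w (v(w) = 4 - (w*8 + 14)/2 = 4 - (8*w + 14)/2 = 4 - (14 + 8*w)/2 = 4 + (-7 - 4*w) = -3 - 4*w)
v(-544) - Z = (-3 - 4*(-544)) - 1*198108 = (-3 + 2176) - 198108 = 2173 - 198108 = -195935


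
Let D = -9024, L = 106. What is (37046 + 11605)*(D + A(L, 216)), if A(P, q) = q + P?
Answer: -423361002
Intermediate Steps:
A(P, q) = P + q
(37046 + 11605)*(D + A(L, 216)) = (37046 + 11605)*(-9024 + (106 + 216)) = 48651*(-9024 + 322) = 48651*(-8702) = -423361002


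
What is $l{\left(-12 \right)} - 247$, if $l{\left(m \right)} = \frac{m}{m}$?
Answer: $-246$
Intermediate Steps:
$l{\left(m \right)} = 1$
$l{\left(-12 \right)} - 247 = 1 - 247 = -246$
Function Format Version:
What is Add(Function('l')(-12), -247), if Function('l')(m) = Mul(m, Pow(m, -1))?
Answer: -246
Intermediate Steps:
Function('l')(m) = 1
Add(Function('l')(-12), -247) = Add(1, -247) = -246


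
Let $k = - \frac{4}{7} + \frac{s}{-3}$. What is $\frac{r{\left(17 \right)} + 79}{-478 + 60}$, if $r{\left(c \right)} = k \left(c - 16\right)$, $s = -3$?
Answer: $- \frac{278}{1463} \approx -0.19002$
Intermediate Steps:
$k = \frac{3}{7}$ ($k = - \frac{4}{7} - \frac{3}{-3} = \left(-4\right) \frac{1}{7} - -1 = - \frac{4}{7} + 1 = \frac{3}{7} \approx 0.42857$)
$r{\left(c \right)} = - \frac{48}{7} + \frac{3 c}{7}$ ($r{\left(c \right)} = \frac{3 \left(c - 16\right)}{7} = \frac{3 \left(-16 + c\right)}{7} = - \frac{48}{7} + \frac{3 c}{7}$)
$\frac{r{\left(17 \right)} + 79}{-478 + 60} = \frac{\left(- \frac{48}{7} + \frac{3}{7} \cdot 17\right) + 79}{-478 + 60} = \frac{\left(- \frac{48}{7} + \frac{51}{7}\right) + 79}{-418} = \left(\frac{3}{7} + 79\right) \left(- \frac{1}{418}\right) = \frac{556}{7} \left(- \frac{1}{418}\right) = - \frac{278}{1463}$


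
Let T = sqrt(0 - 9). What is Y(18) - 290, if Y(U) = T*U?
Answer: -290 + 54*I ≈ -290.0 + 54.0*I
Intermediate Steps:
T = 3*I (T = sqrt(-9) = 3*I ≈ 3.0*I)
Y(U) = 3*I*U (Y(U) = (3*I)*U = 3*I*U)
Y(18) - 290 = 3*I*18 - 290 = 54*I - 290 = -290 + 54*I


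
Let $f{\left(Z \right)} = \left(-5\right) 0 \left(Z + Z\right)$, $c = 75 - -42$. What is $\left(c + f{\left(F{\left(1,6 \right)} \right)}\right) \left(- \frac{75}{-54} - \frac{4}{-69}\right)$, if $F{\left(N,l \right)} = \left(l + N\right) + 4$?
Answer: $\frac{7787}{46} \approx 169.28$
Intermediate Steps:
$F{\left(N,l \right)} = 4 + N + l$ ($F{\left(N,l \right)} = \left(N + l\right) + 4 = 4 + N + l$)
$c = 117$ ($c = 75 + 42 = 117$)
$f{\left(Z \right)} = 0$ ($f{\left(Z \right)} = 0 \cdot 2 Z = 0$)
$\left(c + f{\left(F{\left(1,6 \right)} \right)}\right) \left(- \frac{75}{-54} - \frac{4}{-69}\right) = \left(117 + 0\right) \left(- \frac{75}{-54} - \frac{4}{-69}\right) = 117 \left(\left(-75\right) \left(- \frac{1}{54}\right) - - \frac{4}{69}\right) = 117 \left(\frac{25}{18} + \frac{4}{69}\right) = 117 \cdot \frac{599}{414} = \frac{7787}{46}$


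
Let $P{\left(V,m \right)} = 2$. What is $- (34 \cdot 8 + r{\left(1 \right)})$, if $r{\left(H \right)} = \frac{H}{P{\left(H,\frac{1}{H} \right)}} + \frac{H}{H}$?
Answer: $- \frac{547}{2} \approx -273.5$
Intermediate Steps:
$r{\left(H \right)} = 1 + \frac{H}{2}$ ($r{\left(H \right)} = \frac{H}{2} + \frac{H}{H} = H \frac{1}{2} + 1 = \frac{H}{2} + 1 = 1 + \frac{H}{2}$)
$- (34 \cdot 8 + r{\left(1 \right)}) = - (34 \cdot 8 + \left(1 + \frac{1}{2} \cdot 1\right)) = - (272 + \left(1 + \frac{1}{2}\right)) = - (272 + \frac{3}{2}) = \left(-1\right) \frac{547}{2} = - \frac{547}{2}$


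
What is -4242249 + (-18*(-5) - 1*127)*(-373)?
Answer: -4228448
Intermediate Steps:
-4242249 + (-18*(-5) - 1*127)*(-373) = -4242249 + (90 - 127)*(-373) = -4242249 - 37*(-373) = -4242249 + 13801 = -4228448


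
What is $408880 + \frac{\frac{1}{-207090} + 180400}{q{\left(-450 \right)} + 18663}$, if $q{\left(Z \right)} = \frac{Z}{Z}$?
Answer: $\frac{1580410797544799}{3865127760} \approx 4.0889 \cdot 10^{5}$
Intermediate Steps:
$q{\left(Z \right)} = 1$
$408880 + \frac{\frac{1}{-207090} + 180400}{q{\left(-450 \right)} + 18663} = 408880 + \frac{\frac{1}{-207090} + 180400}{1 + 18663} = 408880 + \frac{- \frac{1}{207090} + 180400}{18664} = 408880 + \frac{37359035999}{207090} \cdot \frac{1}{18664} = 408880 + \frac{37359035999}{3865127760} = \frac{1580410797544799}{3865127760}$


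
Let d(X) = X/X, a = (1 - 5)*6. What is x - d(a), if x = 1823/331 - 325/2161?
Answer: 3116637/715291 ≈ 4.3572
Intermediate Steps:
a = -24 (a = -4*6 = -24)
x = 3831928/715291 (x = 1823*(1/331) - 325*1/2161 = 1823/331 - 325/2161 = 3831928/715291 ≈ 5.3572)
d(X) = 1
x - d(a) = 3831928/715291 - 1*1 = 3831928/715291 - 1 = 3116637/715291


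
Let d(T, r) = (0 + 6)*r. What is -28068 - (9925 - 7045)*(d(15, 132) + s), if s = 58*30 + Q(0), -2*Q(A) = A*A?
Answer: -7320228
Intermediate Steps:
Q(A) = -A**2/2 (Q(A) = -A*A/2 = -A**2/2)
s = 1740 (s = 58*30 - 1/2*0**2 = 1740 - 1/2*0 = 1740 + 0 = 1740)
d(T, r) = 6*r
-28068 - (9925 - 7045)*(d(15, 132) + s) = -28068 - (9925 - 7045)*(6*132 + 1740) = -28068 - 2880*(792 + 1740) = -28068 - 2880*2532 = -28068 - 1*7292160 = -28068 - 7292160 = -7320228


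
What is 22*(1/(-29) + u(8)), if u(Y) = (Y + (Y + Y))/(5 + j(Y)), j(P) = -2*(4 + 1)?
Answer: -15422/145 ≈ -106.36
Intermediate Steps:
j(P) = -10 (j(P) = -2*5 = -10)
u(Y) = -3*Y/5 (u(Y) = (Y + (Y + Y))/(5 - 10) = (Y + 2*Y)/(-5) = (3*Y)*(-1/5) = -3*Y/5)
22*(1/(-29) + u(8)) = 22*(1/(-29) - 3/5*8) = 22*(-1/29 - 24/5) = 22*(-701/145) = -15422/145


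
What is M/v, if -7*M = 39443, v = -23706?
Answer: 39443/165942 ≈ 0.23769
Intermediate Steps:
M = -39443/7 (M = -⅐*39443 = -39443/7 ≈ -5634.7)
M/v = -39443/7/(-23706) = -39443/7*(-1/23706) = 39443/165942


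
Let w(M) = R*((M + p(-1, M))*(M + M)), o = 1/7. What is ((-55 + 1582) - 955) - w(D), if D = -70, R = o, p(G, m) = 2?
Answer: -788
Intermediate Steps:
o = ⅐ ≈ 0.14286
R = ⅐ ≈ 0.14286
w(M) = 2*M*(2 + M)/7 (w(M) = ((M + 2)*(M + M))/7 = ((2 + M)*(2*M))/7 = (2*M*(2 + M))/7 = 2*M*(2 + M)/7)
((-55 + 1582) - 955) - w(D) = ((-55 + 1582) - 955) - 2*(-70)*(2 - 70)/7 = (1527 - 955) - 2*(-70)*(-68)/7 = 572 - 1*1360 = 572 - 1360 = -788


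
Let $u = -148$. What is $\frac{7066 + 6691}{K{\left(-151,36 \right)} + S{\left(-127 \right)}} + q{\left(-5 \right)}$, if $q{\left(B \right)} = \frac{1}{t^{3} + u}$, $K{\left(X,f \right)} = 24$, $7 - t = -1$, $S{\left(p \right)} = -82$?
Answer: $- \frac{2503745}{10556} \approx -237.19$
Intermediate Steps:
$t = 8$ ($t = 7 - -1 = 7 + 1 = 8$)
$q{\left(B \right)} = \frac{1}{364}$ ($q{\left(B \right)} = \frac{1}{8^{3} - 148} = \frac{1}{512 - 148} = \frac{1}{364}$)
$\frac{7066 + 6691}{K{\left(-151,36 \right)} + S{\left(-127 \right)}} + q{\left(-5 \right)} = \frac{7066 + 6691}{24 - 82} + \frac{1}{364} = \frac{13757}{-58} + \frac{1}{364} = 13757 \left(- \frac{1}{58}\right) + \frac{1}{364} = - \frac{13757}{58} + \frac{1}{364} = - \frac{2503745}{10556}$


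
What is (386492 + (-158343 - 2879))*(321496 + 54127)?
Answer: 84616593210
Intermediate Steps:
(386492 + (-158343 - 2879))*(321496 + 54127) = (386492 - 161222)*375623 = 225270*375623 = 84616593210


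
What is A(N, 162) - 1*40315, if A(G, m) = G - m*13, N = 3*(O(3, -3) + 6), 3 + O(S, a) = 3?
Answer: -42403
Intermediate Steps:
O(S, a) = 0 (O(S, a) = -3 + 3 = 0)
N = 18 (N = 3*(0 + 6) = 3*6 = 18)
A(G, m) = G - 13*m
A(N, 162) - 1*40315 = (18 - 13*162) - 1*40315 = (18 - 2106) - 40315 = -2088 - 40315 = -42403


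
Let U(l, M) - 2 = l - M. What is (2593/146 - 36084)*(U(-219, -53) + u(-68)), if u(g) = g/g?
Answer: 858304373/146 ≈ 5.8788e+6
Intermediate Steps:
u(g) = 1
U(l, M) = 2 + l - M (U(l, M) = 2 + (l - M) = 2 + l - M)
(2593/146 - 36084)*(U(-219, -53) + u(-68)) = (2593/146 - 36084)*((2 - 219 - 1*(-53)) + 1) = (2593*(1/146) - 36084)*((2 - 219 + 53) + 1) = (2593/146 - 36084)*(-164 + 1) = -5265671/146*(-163) = 858304373/146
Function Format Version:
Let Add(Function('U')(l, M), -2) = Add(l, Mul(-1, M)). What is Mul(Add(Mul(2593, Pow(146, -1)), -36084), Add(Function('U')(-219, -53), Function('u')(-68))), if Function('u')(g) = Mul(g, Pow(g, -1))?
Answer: Rational(858304373, 146) ≈ 5.8788e+6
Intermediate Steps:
Function('u')(g) = 1
Function('U')(l, M) = Add(2, l, Mul(-1, M)) (Function('U')(l, M) = Add(2, Add(l, Mul(-1, M))) = Add(2, l, Mul(-1, M)))
Mul(Add(Mul(2593, Pow(146, -1)), -36084), Add(Function('U')(-219, -53), Function('u')(-68))) = Mul(Add(Mul(2593, Pow(146, -1)), -36084), Add(Add(2, -219, Mul(-1, -53)), 1)) = Mul(Add(Mul(2593, Rational(1, 146)), -36084), Add(Add(2, -219, 53), 1)) = Mul(Add(Rational(2593, 146), -36084), Add(-164, 1)) = Mul(Rational(-5265671, 146), -163) = Rational(858304373, 146)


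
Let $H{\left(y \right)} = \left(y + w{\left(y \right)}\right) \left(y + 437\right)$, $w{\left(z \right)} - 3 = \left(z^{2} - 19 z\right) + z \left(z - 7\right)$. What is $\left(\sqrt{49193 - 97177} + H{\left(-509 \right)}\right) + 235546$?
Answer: $-37988534 + 4 i \sqrt{2999} \approx -3.7989 \cdot 10^{7} + 219.05 i$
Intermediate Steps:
$w{\left(z \right)} = 3 + z^{2} - 19 z + z \left(-7 + z\right)$ ($w{\left(z \right)} = 3 + \left(\left(z^{2} - 19 z\right) + z \left(z - 7\right)\right) = 3 + \left(\left(z^{2} - 19 z\right) + z \left(-7 + z\right)\right) = 3 + \left(z^{2} - 19 z + z \left(-7 + z\right)\right) = 3 + z^{2} - 19 z + z \left(-7 + z\right)$)
$H{\left(y \right)} = \left(437 + y\right) \left(3 - 25 y + 2 y^{2}\right)$ ($H{\left(y \right)} = \left(y + \left(3 - 26 y + 2 y^{2}\right)\right) \left(y + 437\right) = \left(3 - 25 y + 2 y^{2}\right) \left(437 + y\right) = \left(437 + y\right) \left(3 - 25 y + 2 y^{2}\right)$)
$\left(\sqrt{49193 - 97177} + H{\left(-509 \right)}\right) + 235546 = \left(\sqrt{49193 - 97177} + \left(1311 - -5559298 + 2 \left(-509\right)^{3} + 849 \left(-509\right)^{2}\right)\right) + 235546 = \left(\sqrt{-47984} + \left(1311 + 5559298 + 2 \left(-131872229\right) + 849 \cdot 259081\right)\right) + 235546 = \left(4 i \sqrt{2999} + \left(1311 + 5559298 - 263744458 + 219959769\right)\right) + 235546 = \left(4 i \sqrt{2999} - 38224080\right) + 235546 = \left(-38224080 + 4 i \sqrt{2999}\right) + 235546 = -37988534 + 4 i \sqrt{2999}$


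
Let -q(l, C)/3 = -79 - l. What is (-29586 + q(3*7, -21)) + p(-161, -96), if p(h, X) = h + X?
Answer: -29543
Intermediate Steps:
q(l, C) = 237 + 3*l (q(l, C) = -3*(-79 - l) = 237 + 3*l)
p(h, X) = X + h
(-29586 + q(3*7, -21)) + p(-161, -96) = (-29586 + (237 + 3*(3*7))) + (-96 - 161) = (-29586 + (237 + 3*21)) - 257 = (-29586 + (237 + 63)) - 257 = (-29586 + 300) - 257 = -29286 - 257 = -29543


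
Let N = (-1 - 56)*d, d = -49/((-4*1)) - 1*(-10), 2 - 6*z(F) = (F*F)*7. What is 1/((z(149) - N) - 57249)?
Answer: -12/982579 ≈ -1.2213e-5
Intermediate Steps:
z(F) = 1/3 - 7*F**2/6 (z(F) = 1/3 - F*F*7/6 = 1/3 - F**2*7/6 = 1/3 - 7*F**2/6)
d = 89/4 (d = -49/(-4) + 10 = -49*(-1/4) + 10 = 49/4 + 10 = 89/4 ≈ 22.250)
N = -5073/4 (N = (-1 - 56)*(89/4) = -57*89/4 = -5073/4 ≈ -1268.3)
1/((z(149) - N) - 57249) = 1/(((1/3 - 7/6*149**2) - 1*(-5073/4)) - 57249) = 1/(((1/3 - 7/6*22201) + 5073/4) - 57249) = 1/(((1/3 - 155407/6) + 5073/4) - 57249) = 1/((-155405/6 + 5073/4) - 57249) = 1/(-295591/12 - 57249) = 1/(-982579/12) = -12/982579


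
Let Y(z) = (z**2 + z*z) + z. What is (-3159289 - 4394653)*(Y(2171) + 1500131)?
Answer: -82555400466528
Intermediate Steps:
Y(z) = z + 2*z**2 (Y(z) = (z**2 + z**2) + z = 2*z**2 + z = z + 2*z**2)
(-3159289 - 4394653)*(Y(2171) + 1500131) = (-3159289 - 4394653)*(2171*(1 + 2*2171) + 1500131) = -7553942*(2171*(1 + 4342) + 1500131) = -7553942*(2171*4343 + 1500131) = -7553942*(9428653 + 1500131) = -7553942*10928784 = -82555400466528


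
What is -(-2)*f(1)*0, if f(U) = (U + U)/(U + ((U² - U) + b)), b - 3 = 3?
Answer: 0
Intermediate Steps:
b = 6 (b = 3 + 3 = 6)
f(U) = 2*U/(6 + U²) (f(U) = (U + U)/(U + ((U² - U) + 6)) = (2*U)/(U + (6 + U² - U)) = (2*U)/(6 + U²) = 2*U/(6 + U²))
-(-2)*f(1)*0 = -(-2)*2*1/(6 + 1²)*0 = -(-2)*2*1/(6 + 1)*0 = -(-2)*2*1/7*0 = -(-2)*2*1*(⅐)*0 = -(-2)*2/7*0 = -2*(-2/7)*0 = (4/7)*0 = 0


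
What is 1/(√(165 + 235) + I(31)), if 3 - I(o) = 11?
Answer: 1/12 ≈ 0.083333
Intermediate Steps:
I(o) = -8 (I(o) = 3 - 1*11 = 3 - 11 = -8)
1/(√(165 + 235) + I(31)) = 1/(√(165 + 235) - 8) = 1/(√400 - 8) = 1/(20 - 8) = 1/12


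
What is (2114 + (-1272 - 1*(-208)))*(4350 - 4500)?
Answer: -157500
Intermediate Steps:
(2114 + (-1272 - 1*(-208)))*(4350 - 4500) = (2114 + (-1272 + 208))*(-150) = (2114 - 1064)*(-150) = 1050*(-150) = -157500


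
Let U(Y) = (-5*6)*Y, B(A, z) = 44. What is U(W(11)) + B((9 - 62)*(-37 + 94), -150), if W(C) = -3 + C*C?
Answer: -3496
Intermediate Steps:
W(C) = -3 + C²
U(Y) = -30*Y
U(W(11)) + B((9 - 62)*(-37 + 94), -150) = -30*(-3 + 11²) + 44 = -30*(-3 + 121) + 44 = -30*118 + 44 = -3540 + 44 = -3496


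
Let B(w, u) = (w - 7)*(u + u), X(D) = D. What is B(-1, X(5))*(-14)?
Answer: 1120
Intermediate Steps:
B(w, u) = 2*u*(-7 + w) (B(w, u) = (-7 + w)*(2*u) = 2*u*(-7 + w))
B(-1, X(5))*(-14) = (2*5*(-7 - 1))*(-14) = (2*5*(-8))*(-14) = -80*(-14) = 1120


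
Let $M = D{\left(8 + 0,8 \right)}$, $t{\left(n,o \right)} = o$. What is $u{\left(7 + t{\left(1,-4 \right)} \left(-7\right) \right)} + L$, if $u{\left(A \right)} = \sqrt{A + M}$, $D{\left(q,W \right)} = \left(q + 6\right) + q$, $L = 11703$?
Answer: $11703 + \sqrt{57} \approx 11711.0$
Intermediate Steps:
$D{\left(q,W \right)} = 6 + 2 q$ ($D{\left(q,W \right)} = \left(6 + q\right) + q = 6 + 2 q$)
$M = 22$ ($M = 6 + 2 \left(8 + 0\right) = 6 + 2 \cdot 8 = 6 + 16 = 22$)
$u{\left(A \right)} = \sqrt{22 + A}$ ($u{\left(A \right)} = \sqrt{A + 22} = \sqrt{22 + A}$)
$u{\left(7 + t{\left(1,-4 \right)} \left(-7\right) \right)} + L = \sqrt{22 + \left(7 - -28\right)} + 11703 = \sqrt{22 + \left(7 + 28\right)} + 11703 = \sqrt{22 + 35} + 11703 = \sqrt{57} + 11703 = 11703 + \sqrt{57}$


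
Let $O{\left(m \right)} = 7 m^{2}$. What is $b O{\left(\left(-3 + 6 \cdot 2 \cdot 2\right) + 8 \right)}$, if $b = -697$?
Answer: $-4103239$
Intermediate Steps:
$b O{\left(\left(-3 + 6 \cdot 2 \cdot 2\right) + 8 \right)} = - 697 \cdot 7 \left(\left(-3 + 6 \cdot 2 \cdot 2\right) + 8\right)^{2} = - 697 \cdot 7 \left(\left(-3 + 12 \cdot 2\right) + 8\right)^{2} = - 697 \cdot 7 \left(\left(-3 + 24\right) + 8\right)^{2} = - 697 \cdot 7 \left(21 + 8\right)^{2} = - 697 \cdot 7 \cdot 29^{2} = - 697 \cdot 7 \cdot 841 = \left(-697\right) 5887 = -4103239$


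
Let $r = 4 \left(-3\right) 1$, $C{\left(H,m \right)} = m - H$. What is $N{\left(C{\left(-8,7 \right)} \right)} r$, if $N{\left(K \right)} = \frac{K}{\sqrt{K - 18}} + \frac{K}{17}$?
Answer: $- \frac{180}{17} + 60 i \sqrt{3} \approx -10.588 + 103.92 i$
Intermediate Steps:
$N{\left(K \right)} = \frac{K}{17} + \frac{K}{\sqrt{-18 + K}}$ ($N{\left(K \right)} = \frac{K}{\sqrt{-18 + K}} + K \frac{1}{17} = \frac{K}{\sqrt{-18 + K}} + \frac{K}{17} = \frac{K}{17} + \frac{K}{\sqrt{-18 + K}}$)
$r = -12$ ($r = \left(-12\right) 1 = -12$)
$N{\left(C{\left(-8,7 \right)} \right)} r = \left(\frac{7 - -8}{17} + \frac{7 - -8}{\sqrt{-18 + \left(7 - -8\right)}}\right) \left(-12\right) = \left(\frac{7 + 8}{17} + \frac{7 + 8}{\sqrt{-18 + \left(7 + 8\right)}}\right) \left(-12\right) = \left(\frac{1}{17} \cdot 15 + \frac{15}{\sqrt{-18 + 15}}\right) \left(-12\right) = \left(\frac{15}{17} + \frac{15}{i \sqrt{3}}\right) \left(-12\right) = \left(\frac{15}{17} + 15 \left(- \frac{i \sqrt{3}}{3}\right)\right) \left(-12\right) = \left(\frac{15}{17} - 5 i \sqrt{3}\right) \left(-12\right) = - \frac{180}{17} + 60 i \sqrt{3}$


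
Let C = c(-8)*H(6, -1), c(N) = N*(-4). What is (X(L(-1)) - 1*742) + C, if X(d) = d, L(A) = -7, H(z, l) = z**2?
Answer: 403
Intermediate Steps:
c(N) = -4*N
C = 1152 (C = -4*(-8)*6**2 = 32*36 = 1152)
(X(L(-1)) - 1*742) + C = (-7 - 1*742) + 1152 = (-7 - 742) + 1152 = -749 + 1152 = 403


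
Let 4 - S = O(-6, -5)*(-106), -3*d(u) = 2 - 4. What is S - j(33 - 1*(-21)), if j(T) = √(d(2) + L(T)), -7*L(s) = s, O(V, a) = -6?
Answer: -632 - 2*I*√777/21 ≈ -632.0 - 2.6547*I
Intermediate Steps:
L(s) = -s/7
d(u) = ⅔ (d(u) = -(2 - 4)/3 = -⅓*(-2) = ⅔)
S = -632 (S = 4 - (-6)*(-106) = 4 - 1*636 = 4 - 636 = -632)
j(T) = √(⅔ - T/7)
S - j(33 - 1*(-21)) = -632 - √(294 - 63*(33 - 1*(-21)))/21 = -632 - √(294 - 63*(33 + 21))/21 = -632 - √(294 - 63*54)/21 = -632 - √(294 - 3402)/21 = -632 - √(-3108)/21 = -632 - 2*I*√777/21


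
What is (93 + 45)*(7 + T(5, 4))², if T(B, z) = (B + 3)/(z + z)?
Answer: 8832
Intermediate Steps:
T(B, z) = (3 + B)/(2*z) (T(B, z) = (3 + B)/((2*z)) = (3 + B)*(1/(2*z)) = (3 + B)/(2*z))
(93 + 45)*(7 + T(5, 4))² = (93 + 45)*(7 + (½)*(3 + 5)/4)² = 138*(7 + (½)*(¼)*8)² = 138*(7 + 1)² = 138*8² = 138*64 = 8832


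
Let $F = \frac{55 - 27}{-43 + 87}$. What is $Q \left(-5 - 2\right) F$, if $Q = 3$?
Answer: $- \frac{147}{11} \approx -13.364$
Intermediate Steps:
$F = \frac{7}{11}$ ($F = \frac{28}{44} = 28 \cdot \frac{1}{44} = \frac{7}{11} \approx 0.63636$)
$Q \left(-5 - 2\right) F = 3 \left(-5 - 2\right) \frac{7}{11} = 3 \left(-7\right) \frac{7}{11} = \left(-21\right) \frac{7}{11} = - \frac{147}{11}$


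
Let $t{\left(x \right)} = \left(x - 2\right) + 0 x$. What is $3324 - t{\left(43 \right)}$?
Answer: $3283$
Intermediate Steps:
$t{\left(x \right)} = -2 + x$ ($t{\left(x \right)} = \left(x - 2\right) + 0 = \left(-2 + x\right) + 0 = -2 + x$)
$3324 - t{\left(43 \right)} = 3324 - \left(-2 + 43\right) = 3324 - 41 = 3283$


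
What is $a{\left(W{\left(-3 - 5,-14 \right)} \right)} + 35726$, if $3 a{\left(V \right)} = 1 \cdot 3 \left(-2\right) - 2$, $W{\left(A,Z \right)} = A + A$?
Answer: $\frac{107170}{3} \approx 35723.0$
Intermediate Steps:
$W{\left(A,Z \right)} = 2 A$
$a{\left(V \right)} = - \frac{8}{3}$ ($a{\left(V \right)} = \frac{1 \cdot 3 \left(-2\right) - 2}{3} = \frac{3 \left(-2\right) - 2}{3} = \frac{-6 - 2}{3} = \frac{1}{3} \left(-8\right) = - \frac{8}{3}$)
$a{\left(W{\left(-3 - 5,-14 \right)} \right)} + 35726 = - \frac{8}{3} + 35726 = \frac{107170}{3}$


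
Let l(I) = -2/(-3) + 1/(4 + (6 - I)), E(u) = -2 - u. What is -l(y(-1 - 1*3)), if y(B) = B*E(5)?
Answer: -11/18 ≈ -0.61111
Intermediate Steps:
y(B) = -7*B (y(B) = B*(-2 - 1*5) = B*(-2 - 5) = B*(-7) = -7*B)
l(I) = ⅔ + 1/(10 - I) (l(I) = -⅓*(-2) + 1/(10 - I) = ⅔ + 1/(10 - I))
-l(y(-1 - 1*3)) = -(-23 + 2*(-7*(-1 - 1*3)))/(3*(-10 - 7*(-1 - 1*3))) = -(-23 + 2*(-7*(-1 - 3)))/(3*(-10 - 7*(-1 - 3))) = -(-23 + 2*(-7*(-4)))/(3*(-10 - 7*(-4))) = -(-23 + 2*28)/(3*(-10 + 28)) = -(-23 + 56)/(3*18) = -33/(3*18) = -1*11/18 = -11/18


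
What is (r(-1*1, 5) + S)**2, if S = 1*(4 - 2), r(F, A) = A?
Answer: 49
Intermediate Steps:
S = 2 (S = 1*2 = 2)
(r(-1*1, 5) + S)**2 = (5 + 2)**2 = 7**2 = 49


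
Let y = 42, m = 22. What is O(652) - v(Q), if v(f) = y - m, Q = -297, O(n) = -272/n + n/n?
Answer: -3165/163 ≈ -19.417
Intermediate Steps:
O(n) = 1 - 272/n (O(n) = -272/n + 1 = 1 - 272/n)
v(f) = 20 (v(f) = 42 - 1*22 = 42 - 22 = 20)
O(652) - v(Q) = (-272 + 652)/652 - 1*20 = (1/652)*380 - 20 = 95/163 - 20 = -3165/163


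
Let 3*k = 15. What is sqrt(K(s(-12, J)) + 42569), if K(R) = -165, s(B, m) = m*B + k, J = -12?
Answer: 2*sqrt(10601) ≈ 205.92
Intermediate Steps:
k = 5 (k = (1/3)*15 = 5)
s(B, m) = 5 + B*m (s(B, m) = m*B + 5 = B*m + 5 = 5 + B*m)
sqrt(K(s(-12, J)) + 42569) = sqrt(-165 + 42569) = sqrt(42404) = 2*sqrt(10601)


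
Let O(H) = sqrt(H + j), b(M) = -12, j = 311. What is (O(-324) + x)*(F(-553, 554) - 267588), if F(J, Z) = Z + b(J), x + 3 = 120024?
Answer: -32051127966 - 267046*I*sqrt(13) ≈ -3.2051e+10 - 9.6285e+5*I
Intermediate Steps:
x = 120021 (x = -3 + 120024 = 120021)
O(H) = sqrt(311 + H) (O(H) = sqrt(H + 311) = sqrt(311 + H))
F(J, Z) = -12 + Z (F(J, Z) = Z - 12 = -12 + Z)
(O(-324) + x)*(F(-553, 554) - 267588) = (sqrt(311 - 324) + 120021)*((-12 + 554) - 267588) = (sqrt(-13) + 120021)*(542 - 267588) = (I*sqrt(13) + 120021)*(-267046) = (120021 + I*sqrt(13))*(-267046) = -32051127966 - 267046*I*sqrt(13)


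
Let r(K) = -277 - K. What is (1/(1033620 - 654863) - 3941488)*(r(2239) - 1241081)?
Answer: 1856523890929582755/378757 ≈ 4.9016e+12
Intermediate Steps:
(1/(1033620 - 654863) - 3941488)*(r(2239) - 1241081) = (1/(1033620 - 654863) - 3941488)*((-277 - 1*2239) - 1241081) = (1/378757 - 3941488)*((-277 - 2239) - 1241081) = (1/378757 - 3941488)*(-2516 - 1241081) = -1492866170415/378757*(-1243597) = 1856523890929582755/378757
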